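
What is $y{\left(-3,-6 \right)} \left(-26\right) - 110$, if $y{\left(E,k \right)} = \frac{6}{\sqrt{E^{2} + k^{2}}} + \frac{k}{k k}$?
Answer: $- \frac{317}{3} - \frac{52 \sqrt{5}}{5} \approx -128.92$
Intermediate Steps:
$y{\left(E,k \right)} = \frac{1}{k} + \frac{6}{\sqrt{E^{2} + k^{2}}}$ ($y{\left(E,k \right)} = \frac{6}{\sqrt{E^{2} + k^{2}}} + \frac{k}{k^{2}} = \frac{6}{\sqrt{E^{2} + k^{2}}} + \frac{1}{k} = \frac{1}{k} + \frac{6}{\sqrt{E^{2} + k^{2}}}$)
$y{\left(-3,-6 \right)} \left(-26\right) - 110 = \left(\frac{1}{-6} + \frac{6}{\sqrt{\left(-3\right)^{2} + \left(-6\right)^{2}}}\right) \left(-26\right) - 110 = \left(- \frac{1}{6} + \frac{6}{\sqrt{9 + 36}}\right) \left(-26\right) - 110 = \left(- \frac{1}{6} + \frac{6}{3 \sqrt{5}}\right) \left(-26\right) - 110 = \left(- \frac{1}{6} + 6 \frac{\sqrt{5}}{15}\right) \left(-26\right) - 110 = \left(- \frac{1}{6} + \frac{2 \sqrt{5}}{5}\right) \left(-26\right) - 110 = \left(\frac{13}{3} - \frac{52 \sqrt{5}}{5}\right) - 110 = - \frac{317}{3} - \frac{52 \sqrt{5}}{5}$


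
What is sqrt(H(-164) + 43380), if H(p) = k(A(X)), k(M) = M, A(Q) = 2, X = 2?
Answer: sqrt(43382) ≈ 208.28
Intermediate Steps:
H(p) = 2
sqrt(H(-164) + 43380) = sqrt(2 + 43380) = sqrt(43382)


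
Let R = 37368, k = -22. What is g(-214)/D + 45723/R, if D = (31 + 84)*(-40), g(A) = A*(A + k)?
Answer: -69871153/7162200 ≈ -9.7555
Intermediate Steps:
g(A) = A*(-22 + A) (g(A) = A*(A - 22) = A*(-22 + A))
D = -4600 (D = 115*(-40) = -4600)
g(-214)/D + 45723/R = -214*(-22 - 214)/(-4600) + 45723/37368 = -214*(-236)*(-1/4600) + 45723*(1/37368) = 50504*(-1/4600) + 15241/12456 = -6313/575 + 15241/12456 = -69871153/7162200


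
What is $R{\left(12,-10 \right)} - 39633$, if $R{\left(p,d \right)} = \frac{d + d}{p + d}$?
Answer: $-39643$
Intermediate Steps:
$R{\left(p,d \right)} = \frac{2 d}{d + p}$
$R{\left(12,-10 \right)} - 39633 = 2 \left(-10\right) \frac{1}{-10 + 12} - 39633 = 2 \left(-10\right) \frac{1}{2} - 39633 = -10 - 39633 = -39643$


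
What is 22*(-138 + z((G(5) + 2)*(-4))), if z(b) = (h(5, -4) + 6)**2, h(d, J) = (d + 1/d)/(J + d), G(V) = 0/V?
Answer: -6908/25 ≈ -276.32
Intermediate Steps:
G(V) = 0
h(d, J) = (d + 1/d)/(J + d)
z(b) = 3136/25 (z(b) = ((1 + 5**2)/(5*(-4 + 5)) + 6)**2 = ((1/5)*(1 + 25)/1 + 6)**2 = ((1/5)*1*26 + 6)**2 = (26/5 + 6)**2 = (56/5)**2 = 3136/25)
22*(-138 + z((G(5) + 2)*(-4))) = 22*(-138 + 3136/25) = 22*(-314/25) = -6908/25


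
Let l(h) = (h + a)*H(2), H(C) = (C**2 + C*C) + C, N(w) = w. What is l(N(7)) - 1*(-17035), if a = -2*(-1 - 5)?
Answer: 17225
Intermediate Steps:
a = 12 (a = -2*(-6) = 12)
H(C) = C + 2*C**2 (H(C) = (C**2 + C**2) + C = 2*C**2 + C = C + 2*C**2)
l(h) = 120 + 10*h (l(h) = (h + 12)*(2*(1 + 2*2)) = (12 + h)*(2*(1 + 4)) = (12 + h)*(2*5) = (12 + h)*10 = 120 + 10*h)
l(N(7)) - 1*(-17035) = (120 + 10*7) - 1*(-17035) = (120 + 70) + 17035 = 190 + 17035 = 17225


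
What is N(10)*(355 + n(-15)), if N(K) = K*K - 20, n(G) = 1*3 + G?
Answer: 27440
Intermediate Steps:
n(G) = 3 + G
N(K) = -20 + K**2 (N(K) = K**2 - 20 = -20 + K**2)
N(10)*(355 + n(-15)) = (-20 + 10**2)*(355 + (3 - 15)) = (-20 + 100)*(355 - 12) = 80*343 = 27440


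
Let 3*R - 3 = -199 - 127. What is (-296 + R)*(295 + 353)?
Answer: -261576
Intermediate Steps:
R = -323/3 (R = 1 + (-199 - 127)/3 = 1 + (⅓)*(-326) = 1 - 326/3 = -323/3 ≈ -107.67)
(-296 + R)*(295 + 353) = (-296 - 323/3)*(295 + 353) = -1211/3*648 = -261576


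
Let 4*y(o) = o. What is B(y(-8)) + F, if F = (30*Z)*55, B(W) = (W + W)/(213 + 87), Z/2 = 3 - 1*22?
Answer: -4702501/75 ≈ -62700.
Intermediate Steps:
Z = -38 (Z = 2*(3 - 1*22) = 2*(3 - 22) = 2*(-19) = -38)
y(o) = o/4
B(W) = W/150 (B(W) = (2*W)/300 = (2*W)*(1/300) = W/150)
F = -62700 (F = (30*(-38))*55 = -1140*55 = -62700)
B(y(-8)) + F = ((1/4)*(-8))/150 - 62700 = (1/150)*(-2) - 62700 = -1/75 - 62700 = -4702501/75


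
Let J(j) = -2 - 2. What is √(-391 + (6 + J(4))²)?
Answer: 3*I*√43 ≈ 19.672*I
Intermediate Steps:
J(j) = -4
√(-391 + (6 + J(4))²) = √(-391 + (6 - 4)²) = √(-391 + 2²) = √(-391 + 4) = √(-387) = 3*I*√43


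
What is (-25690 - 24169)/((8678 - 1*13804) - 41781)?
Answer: 49859/46907 ≈ 1.0629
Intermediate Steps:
(-25690 - 24169)/((8678 - 1*13804) - 41781) = -49859/((8678 - 13804) - 41781) = -49859/(-5126 - 41781) = -49859/(-46907) = -49859*(-1/46907) = 49859/46907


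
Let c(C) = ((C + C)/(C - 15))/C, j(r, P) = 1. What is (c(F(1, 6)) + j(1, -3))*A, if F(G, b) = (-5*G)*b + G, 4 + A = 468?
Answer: 4872/11 ≈ 442.91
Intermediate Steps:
A = 464 (A = -4 + 468 = 464)
F(G, b) = G - 5*G*b (F(G, b) = -5*G*b + G = G - 5*G*b)
c(C) = 2/(-15 + C) (c(C) = ((2*C)/(-15 + C))/C = (2*C/(-15 + C))/C = 2/(-15 + C))
(c(F(1, 6)) + j(1, -3))*A = (2/(-15 + 1*(1 - 5*6)) + 1)*464 = (2/(-15 + 1*(1 - 30)) + 1)*464 = (2/(-15 + 1*(-29)) + 1)*464 = (2/(-15 - 29) + 1)*464 = (2/(-44) + 1)*464 = (2*(-1/44) + 1)*464 = (-1/22 + 1)*464 = (21/22)*464 = 4872/11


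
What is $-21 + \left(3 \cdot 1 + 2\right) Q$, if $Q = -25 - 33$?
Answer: $-311$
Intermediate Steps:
$Q = -58$ ($Q = -25 - 33 = -58$)
$-21 + \left(3 \cdot 1 + 2\right) Q = -21 + \left(3 \cdot 1 + 2\right) \left(-58\right) = -21 + \left(3 + 2\right) \left(-58\right) = -21 + 5 \left(-58\right) = -21 - 290 = -311$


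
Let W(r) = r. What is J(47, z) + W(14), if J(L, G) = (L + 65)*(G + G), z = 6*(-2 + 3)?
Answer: 1358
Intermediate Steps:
z = 6 (z = 6*1 = 6)
J(L, G) = 2*G*(65 + L) (J(L, G) = (65 + L)*(2*G) = 2*G*(65 + L))
J(47, z) + W(14) = 2*6*(65 + 47) + 14 = 2*6*112 + 14 = 1344 + 14 = 1358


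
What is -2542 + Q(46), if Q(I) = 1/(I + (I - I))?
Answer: -116931/46 ≈ -2542.0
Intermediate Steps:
Q(I) = 1/I (Q(I) = 1/(I + 0) = 1/I)
-2542 + Q(46) = -2542 + 1/46 = -116931/46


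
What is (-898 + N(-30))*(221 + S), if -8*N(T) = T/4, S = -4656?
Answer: 63655555/16 ≈ 3.9785e+6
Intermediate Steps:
N(T) = -T/32 (N(T) = -T/(8*4) = -T/32)
(-898 + N(-30))*(221 + S) = (-898 - 1/32*(-30))*(221 - 4656) = (-898 + 15/16)*(-4435) = -14353/16*(-4435) = 63655555/16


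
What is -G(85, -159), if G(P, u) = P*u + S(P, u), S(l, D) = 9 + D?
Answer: 13665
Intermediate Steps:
G(P, u) = 9 + u + P*u (G(P, u) = P*u + (9 + u) = 9 + u + P*u)
-G(85, -159) = -(9 - 159 + 85*(-159)) = -(9 - 159 - 13515) = -1*(-13665) = 13665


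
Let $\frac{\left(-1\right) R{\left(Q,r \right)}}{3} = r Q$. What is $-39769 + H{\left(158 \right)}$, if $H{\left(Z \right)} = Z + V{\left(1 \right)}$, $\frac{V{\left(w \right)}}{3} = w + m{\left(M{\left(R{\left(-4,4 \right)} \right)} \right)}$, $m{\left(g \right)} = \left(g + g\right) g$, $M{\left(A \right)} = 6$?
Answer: $-39392$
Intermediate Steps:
$R{\left(Q,r \right)} = - 3 Q r$ ($R{\left(Q,r \right)} = - 3 r Q = - 3 Q r$)
$m{\left(g \right)} = 2 g^{2}$ ($m{\left(g \right)} = 2 g g = 2 g^{2}$)
$V{\left(w \right)} = 216 + 3 w$ ($V{\left(w \right)} = 3 \left(w + 2 \cdot 6^{2}\right) = 3 \left(w + 2 \cdot 36\right) = 3 \left(w + 72\right) = 3 \left(72 + w\right) = 216 + 3 w$)
$H{\left(Z \right)} = 219 + Z$ ($H{\left(Z \right)} = Z + \left(216 + 3 \cdot 1\right) = Z + \left(216 + 3\right) = Z + 219 = 219 + Z$)
$-39769 + H{\left(158 \right)} = -39769 + \left(219 + 158\right) = -39769 + 377 = -39392$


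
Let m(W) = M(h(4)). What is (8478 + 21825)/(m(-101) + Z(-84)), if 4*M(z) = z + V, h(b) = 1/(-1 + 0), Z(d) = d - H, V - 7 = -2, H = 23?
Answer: -30303/106 ≈ -285.88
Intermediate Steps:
V = 5 (V = 7 - 2 = 5)
Z(d) = -23 + d (Z(d) = d - 1*23 = d - 23 = -23 + d)
h(b) = -1 (h(b) = 1/(-1) = -1)
M(z) = 5/4 + z/4 (M(z) = (z + 5)/4 = (5 + z)/4 = 5/4 + z/4)
m(W) = 1 (m(W) = 5/4 + (1/4)*(-1) = 5/4 - 1/4 = 1)
(8478 + 21825)/(m(-101) + Z(-84)) = (8478 + 21825)/(1 + (-23 - 84)) = 30303/(1 - 107) = 30303/(-106) = 30303*(-1/106) = -30303/106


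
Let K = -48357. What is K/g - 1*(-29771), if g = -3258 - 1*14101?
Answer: 516843146/17359 ≈ 29774.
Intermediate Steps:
g = -17359 (g = -3258 - 14101 = -17359)
K/g - 1*(-29771) = -48357/(-17359) - 1*(-29771) = -48357*(-1/17359) + 29771 = 48357/17359 + 29771 = 516843146/17359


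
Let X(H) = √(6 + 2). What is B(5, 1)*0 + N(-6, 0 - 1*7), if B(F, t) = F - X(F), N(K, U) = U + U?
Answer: -14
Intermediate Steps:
X(H) = 2*√2 (X(H) = √8 = 2*√2)
N(K, U) = 2*U
B(F, t) = F - 2*√2
B(5, 1)*0 + N(-6, 0 - 1*7) = (5 - 2*√2)*0 + 2*(0 - 1*7) = 0 + 2*(0 - 7) = 0 + 2*(-7) = 0 - 14 = -14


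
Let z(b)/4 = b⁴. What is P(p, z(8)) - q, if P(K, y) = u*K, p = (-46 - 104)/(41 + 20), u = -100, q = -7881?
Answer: 495741/61 ≈ 8126.9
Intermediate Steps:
z(b) = 4*b⁴
p = -150/61 ≈ -2.4590
P(K, y) = -100*K
P(p, z(8)) - q = -100*(-150/61) - 1*(-7881) = 15000/61 + 7881 = 495741/61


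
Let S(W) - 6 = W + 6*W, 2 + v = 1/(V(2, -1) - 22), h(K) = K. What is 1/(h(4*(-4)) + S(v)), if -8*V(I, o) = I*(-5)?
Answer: -83/2020 ≈ -0.041089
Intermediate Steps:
V(I, o) = 5*I/8 (V(I, o) = -I*(-5)/8 = -(-5)*I/8 = 5*I/8)
v = -170/83 (v = -2 + 1/((5/8)*2 - 22) = -2 + 1/(5/4 - 22) = -2 + 1/(-83/4) = -2 - 4/83 = -170/83 ≈ -2.0482)
S(W) = 6 + 7*W (S(W) = 6 + (W + 6*W) = 6 + 7*W)
1/(h(4*(-4)) + S(v)) = 1/(4*(-4) + (6 + 7*(-170/83))) = 1/(-16 + (6 - 1190/83)) = 1/(-16 - 692/83) = 1/(-2020/83) = -83/2020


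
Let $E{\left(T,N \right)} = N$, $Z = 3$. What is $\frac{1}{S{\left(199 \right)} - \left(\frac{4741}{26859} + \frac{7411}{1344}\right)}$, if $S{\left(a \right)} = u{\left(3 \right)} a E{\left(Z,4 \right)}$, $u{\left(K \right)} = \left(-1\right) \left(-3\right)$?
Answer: $\frac{1718976}{4095132595} \approx 0.00041976$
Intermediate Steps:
$u{\left(K \right)} = 3$
$S{\left(a \right)} = 12 a$ ($S{\left(a \right)} = 3 a 4 = 12 a$)
$\frac{1}{S{\left(199 \right)} - \left(\frac{4741}{26859} + \frac{7411}{1344}\right)} = \frac{1}{12 \cdot 199 - \left(\frac{4741}{26859} + \frac{7411}{1344}\right)} = \frac{1}{2388 - \left(\frac{4741}{26859} + \frac{444660}{\left(-1260\right) \left(-64\right)}\right)} = \frac{1}{2388 - \left(\frac{4741}{26859} + \frac{444660}{80640}\right)} = \frac{1}{2388 - \frac{9782093}{1718976}} = \frac{1}{\frac{4095132595}{1718976}} = \frac{1718976}{4095132595}$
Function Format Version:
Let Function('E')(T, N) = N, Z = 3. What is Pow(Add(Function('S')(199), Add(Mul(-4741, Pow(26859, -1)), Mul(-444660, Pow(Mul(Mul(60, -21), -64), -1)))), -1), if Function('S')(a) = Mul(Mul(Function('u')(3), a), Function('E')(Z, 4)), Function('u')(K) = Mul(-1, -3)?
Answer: Rational(1718976, 4095132595) ≈ 0.00041976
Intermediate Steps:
Function('u')(K) = 3
Function('S')(a) = Mul(12, a) (Function('S')(a) = Mul(Mul(3, a), 4) = Mul(12, a))
Pow(Add(Function('S')(199), Add(Mul(-4741, Pow(26859, -1)), Mul(-444660, Pow(Mul(Mul(60, -21), -64), -1)))), -1) = Pow(Add(Mul(12, 199), Add(Mul(-4741, Pow(26859, -1)), Mul(-444660, Pow(Mul(Mul(60, -21), -64), -1)))), -1) = Pow(Add(2388, Add(Mul(-4741, Rational(1, 26859)), Mul(-444660, Pow(Mul(-1260, -64), -1)))), -1) = Pow(Add(2388, Add(Rational(-4741, 26859), Mul(-444660, Pow(80640, -1)))), -1) = Pow(Add(2388, Add(Rational(-4741, 26859), Mul(-444660, Rational(1, 80640)))), -1) = Pow(Add(2388, Add(Rational(-4741, 26859), Rational(-7411, 1344))), -1) = Pow(Add(2388, Rational(-9782093, 1718976)), -1) = Pow(Rational(4095132595, 1718976), -1) = Rational(1718976, 4095132595)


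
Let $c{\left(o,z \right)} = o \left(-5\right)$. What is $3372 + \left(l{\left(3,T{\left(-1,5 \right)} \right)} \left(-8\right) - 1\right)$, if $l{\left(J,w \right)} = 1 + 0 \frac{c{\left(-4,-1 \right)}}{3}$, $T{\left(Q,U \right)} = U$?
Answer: $3363$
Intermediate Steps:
$c{\left(o,z \right)} = - 5 o$
$l{\left(J,w \right)} = 1$ ($l{\left(J,w \right)} = 1 + 0 \frac{\left(-5\right) \left(-4\right)}{3} = 1 + 0 \cdot 20 \cdot \frac{1}{3} = 1 + 0 \cdot \frac{20}{3} = 1 + 0 = 1$)
$3372 + \left(l{\left(3,T{\left(-1,5 \right)} \right)} \left(-8\right) - 1\right) = 3372 + \left(1 \left(-8\right) - 1\right) = 3372 - 9 = 3363$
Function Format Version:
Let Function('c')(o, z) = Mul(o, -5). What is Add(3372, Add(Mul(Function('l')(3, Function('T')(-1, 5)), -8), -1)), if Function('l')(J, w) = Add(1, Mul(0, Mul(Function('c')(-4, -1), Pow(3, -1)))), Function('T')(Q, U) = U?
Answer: 3363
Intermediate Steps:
Function('c')(o, z) = Mul(-5, o)
Function('l')(J, w) = 1 (Function('l')(J, w) = Add(1, Mul(0, Mul(Mul(-5, -4), Pow(3, -1)))) = Add(1, Mul(0, Mul(20, Rational(1, 3)))) = Add(1, Mul(0, Rational(20, 3))) = Add(1, 0) = 1)
Add(3372, Add(Mul(Function('l')(3, Function('T')(-1, 5)), -8), -1)) = Add(3372, Add(Mul(1, -8), -1)) = Add(3372, Add(-8, -1)) = Add(3372, -9) = 3363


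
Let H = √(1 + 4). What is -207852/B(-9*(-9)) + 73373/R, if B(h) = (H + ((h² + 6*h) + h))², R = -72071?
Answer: -190172881599697459481/186050665003489294511 + 2963138112*√5/2581491376607641 ≈ -1.0222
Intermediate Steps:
H = √5 ≈ 2.2361
B(h) = (√5 + h² + 7*h)² (B(h) = (√5 + ((h² + 6*h) + h))² = (√5 + (h² + 7*h))² = (√5 + h² + 7*h)²)
-207852/B(-9*(-9)) + 73373/R = -207852/(√5 + (-9*(-9))² + 7*(-9*(-9)))² + 73373/(-72071) = -207852/(√5 + 81² + 7*81)² + 73373*(-1/72071) = -207852/(√5 + 6561 + 567)² - 73373/72071 = -207852/(7128 + √5)² - 73373/72071 = -73373/72071 - 207852/(7128 + √5)²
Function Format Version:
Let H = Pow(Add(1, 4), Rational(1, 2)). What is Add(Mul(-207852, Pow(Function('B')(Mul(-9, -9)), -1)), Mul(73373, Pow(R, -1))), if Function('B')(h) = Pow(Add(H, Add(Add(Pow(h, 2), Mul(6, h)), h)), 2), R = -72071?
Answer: Add(Rational(-190172881599697459481, 186050665003489294511), Mul(Rational(2963138112, 2581491376607641), Pow(5, Rational(1, 2)))) ≈ -1.0222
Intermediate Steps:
H = Pow(5, Rational(1, 2)) ≈ 2.2361
Function('B')(h) = Pow(Add(Pow(5, Rational(1, 2)), Pow(h, 2), Mul(7, h)), 2) (Function('B')(h) = Pow(Add(Pow(5, Rational(1, 2)), Add(Add(Pow(h, 2), Mul(6, h)), h)), 2) = Pow(Add(Pow(5, Rational(1, 2)), Add(Pow(h, 2), Mul(7, h))), 2) = Pow(Add(Pow(5, Rational(1, 2)), Pow(h, 2), Mul(7, h)), 2))
Add(Mul(-207852, Pow(Function('B')(Mul(-9, -9)), -1)), Mul(73373, Pow(R, -1))) = Add(Mul(-207852, Pow(Pow(Add(Pow(5, Rational(1, 2)), Pow(Mul(-9, -9), 2), Mul(7, Mul(-9, -9))), 2), -1)), Mul(73373, Pow(-72071, -1))) = Add(Mul(-207852, Pow(Pow(Add(Pow(5, Rational(1, 2)), Pow(81, 2), Mul(7, 81)), 2), -1)), Mul(73373, Rational(-1, 72071))) = Add(Mul(-207852, Pow(Pow(Add(Pow(5, Rational(1, 2)), 6561, 567), 2), -1)), Rational(-73373, 72071)) = Add(Mul(-207852, Pow(Pow(Add(7128, Pow(5, Rational(1, 2))), 2), -1)), Rational(-73373, 72071)) = Add(Mul(-207852, Pow(Add(7128, Pow(5, Rational(1, 2))), -2)), Rational(-73373, 72071)) = Add(Rational(-73373, 72071), Mul(-207852, Pow(Add(7128, Pow(5, Rational(1, 2))), -2)))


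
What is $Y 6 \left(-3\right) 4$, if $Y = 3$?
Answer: $-216$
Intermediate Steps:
$Y 6 \left(-3\right) 4 = 3 \cdot 6 \left(-3\right) 4 = 3 \left(\left(-18\right) 4\right) = 3 \left(-72\right) = -216$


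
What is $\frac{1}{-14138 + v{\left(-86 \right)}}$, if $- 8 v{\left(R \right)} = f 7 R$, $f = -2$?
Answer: $- \frac{2}{28577} \approx -6.9986 \cdot 10^{-5}$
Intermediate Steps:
$v{\left(R \right)} = \frac{7 R}{4}$ ($v{\left(R \right)} = - \frac{\left(-2\right) 7 R}{8} = - \frac{\left(-14\right) R}{8} = \frac{7 R}{4}$)
$\frac{1}{-14138 + v{\left(-86 \right)}} = \frac{1}{-14138 + \frac{7}{4} \left(-86\right)} = \frac{1}{-14138 - \frac{301}{2}} = \frac{1}{- \frac{28577}{2}} = - \frac{2}{28577}$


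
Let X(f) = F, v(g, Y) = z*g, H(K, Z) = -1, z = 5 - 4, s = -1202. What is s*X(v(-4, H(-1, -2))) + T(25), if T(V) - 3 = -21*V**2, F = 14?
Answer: -29950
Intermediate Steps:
z = 1
v(g, Y) = g (v(g, Y) = 1*g = g)
X(f) = 14
T(V) = 3 - 21*V**2
s*X(v(-4, H(-1, -2))) + T(25) = -1202*14 + (3 - 21*25**2) = -16828 + (3 - 21*625) = -16828 + (3 - 13125) = -16828 - 13122 = -29950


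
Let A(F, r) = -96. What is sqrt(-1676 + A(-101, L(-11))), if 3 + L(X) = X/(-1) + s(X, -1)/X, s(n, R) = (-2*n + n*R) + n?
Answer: 2*I*sqrt(443) ≈ 42.095*I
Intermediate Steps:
s(n, R) = -n + R*n (s(n, R) = (-2*n + R*n) + n = -n + R*n)
L(X) = -5 - X (L(X) = -3 + (X/(-1) + (X*(-1 - 1))/X) = -3 + (X*(-1) + (X*(-2))/X) = -3 + (-X + (-2*X)/X) = -3 + (-X - 2) = -3 + (-2 - X) = -5 - X)
sqrt(-1676 + A(-101, L(-11))) = sqrt(-1676 - 96) = sqrt(-1772) = 2*I*sqrt(443)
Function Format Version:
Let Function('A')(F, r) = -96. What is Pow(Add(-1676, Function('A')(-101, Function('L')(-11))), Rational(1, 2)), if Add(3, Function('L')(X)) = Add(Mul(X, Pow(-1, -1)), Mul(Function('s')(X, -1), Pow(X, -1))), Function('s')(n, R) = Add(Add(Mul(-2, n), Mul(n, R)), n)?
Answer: Mul(2, I, Pow(443, Rational(1, 2))) ≈ Mul(42.095, I)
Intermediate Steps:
Function('s')(n, R) = Add(Mul(-1, n), Mul(R, n)) (Function('s')(n, R) = Add(Add(Mul(-2, n), Mul(R, n)), n) = Add(Mul(-1, n), Mul(R, n)))
Function('L')(X) = Add(-5, Mul(-1, X)) (Function('L')(X) = Add(-3, Add(Mul(X, Pow(-1, -1)), Mul(Mul(X, Add(-1, -1)), Pow(X, -1)))) = Add(-3, Add(Mul(X, -1), Mul(Mul(X, -2), Pow(X, -1)))) = Add(-3, Add(Mul(-1, X), Mul(Mul(-2, X), Pow(X, -1)))) = Add(-3, Add(Mul(-1, X), -2)) = Add(-3, Add(-2, Mul(-1, X))) = Add(-5, Mul(-1, X)))
Pow(Add(-1676, Function('A')(-101, Function('L')(-11))), Rational(1, 2)) = Pow(Add(-1676, -96), Rational(1, 2)) = Pow(-1772, Rational(1, 2)) = Mul(2, I, Pow(443, Rational(1, 2)))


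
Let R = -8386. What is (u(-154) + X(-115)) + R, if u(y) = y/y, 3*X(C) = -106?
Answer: -25261/3 ≈ -8420.3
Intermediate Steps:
X(C) = -106/3 (X(C) = (⅓)*(-106) = -106/3)
u(y) = 1
(u(-154) + X(-115)) + R = (1 - 106/3) - 8386 = -103/3 - 8386 = -25261/3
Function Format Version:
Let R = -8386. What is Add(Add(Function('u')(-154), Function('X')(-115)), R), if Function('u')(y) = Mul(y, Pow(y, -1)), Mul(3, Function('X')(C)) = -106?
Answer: Rational(-25261, 3) ≈ -8420.3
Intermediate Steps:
Function('X')(C) = Rational(-106, 3) (Function('X')(C) = Mul(Rational(1, 3), -106) = Rational(-106, 3))
Function('u')(y) = 1
Add(Add(Function('u')(-154), Function('X')(-115)), R) = Add(Add(1, Rational(-106, 3)), -8386) = Add(Rational(-103, 3), -8386) = Rational(-25261, 3)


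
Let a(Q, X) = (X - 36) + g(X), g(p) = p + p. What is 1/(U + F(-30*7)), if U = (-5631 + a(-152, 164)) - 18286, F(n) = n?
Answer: -1/23671 ≈ -4.2246e-5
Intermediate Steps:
g(p) = 2*p
a(Q, X) = -36 + 3*X (a(Q, X) = (X - 36) + 2*X = (-36 + X) + 2*X = -36 + 3*X)
U = -23461 (U = (-5631 + (-36 + 3*164)) - 18286 = (-5631 + (-36 + 492)) - 18286 = (-5631 + 456) - 18286 = -5175 - 18286 = -23461)
1/(U + F(-30*7)) = 1/(-23461 - 30*7) = 1/(-23461 - 210) = 1/(-23671) = -1/23671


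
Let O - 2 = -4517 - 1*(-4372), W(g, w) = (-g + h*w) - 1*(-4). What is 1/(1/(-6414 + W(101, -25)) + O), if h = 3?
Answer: -6586/941799 ≈ -0.0069930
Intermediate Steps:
W(g, w) = 4 - g + 3*w (W(g, w) = (-g + 3*w) - 1*(-4) = (-g + 3*w) + 4 = 4 - g + 3*w)
O = -143 (O = 2 + (-4517 - 1*(-4372)) = 2 + (-4517 + 4372) = 2 - 145 = -143)
1/(1/(-6414 + W(101, -25)) + O) = 1/(1/(-6414 + (4 - 1*101 + 3*(-25))) - 143) = 1/(1/(-6414 + (4 - 101 - 75)) - 143) = 1/(1/(-6414 - 172) - 143) = 1/(1/(-6586) - 143) = 1/(-1/6586 - 143) = 1/(-941799/6586) = -6586/941799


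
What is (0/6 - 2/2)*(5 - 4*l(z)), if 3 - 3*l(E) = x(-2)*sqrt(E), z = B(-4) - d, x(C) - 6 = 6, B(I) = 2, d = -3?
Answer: -1 - 16*sqrt(5) ≈ -36.777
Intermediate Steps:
x(C) = 12 (x(C) = 6 + 6 = 12)
z = 5 (z = 2 - 1*(-3) = 2 + 3 = 5)
l(E) = 1 - 4*sqrt(E)
(0/6 - 2/2)*(5 - 4*l(z)) = (0/6 - 2/2)*(5 - 4*(1 - 4*sqrt(5))) = (0*(1/6) - 2*1/2)*(5 + (-4 + 16*sqrt(5))) = (0 - 1)*(1 + 16*sqrt(5)) = -(1 + 16*sqrt(5)) = -1 - 16*sqrt(5)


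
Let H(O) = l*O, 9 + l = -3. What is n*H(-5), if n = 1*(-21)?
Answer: -1260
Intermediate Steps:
l = -12 (l = -9 - 3 = -12)
n = -21
H(O) = -12*O
n*H(-5) = -(-252)*(-5) = -21*60 = -1260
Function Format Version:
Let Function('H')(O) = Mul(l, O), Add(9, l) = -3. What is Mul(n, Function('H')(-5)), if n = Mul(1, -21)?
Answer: -1260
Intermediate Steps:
l = -12 (l = Add(-9, -3) = -12)
n = -21
Function('H')(O) = Mul(-12, O)
Mul(n, Function('H')(-5)) = Mul(-21, Mul(-12, -5)) = Mul(-21, 60) = -1260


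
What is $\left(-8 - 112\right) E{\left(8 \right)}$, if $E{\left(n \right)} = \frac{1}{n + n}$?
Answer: $- \frac{15}{2} \approx -7.5$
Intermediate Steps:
$E{\left(n \right)} = \frac{1}{2 n}$
$\left(-8 - 112\right) E{\left(8 \right)} = \left(-8 - 112\right) \frac{1}{2 \cdot 8} = - 120 \cdot \frac{1}{2} \cdot \frac{1}{8} = \left(-120\right) \frac{1}{16} = - \frac{15}{2}$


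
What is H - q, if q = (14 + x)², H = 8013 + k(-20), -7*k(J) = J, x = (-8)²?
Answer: 13523/7 ≈ 1931.9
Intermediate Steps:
x = 64
k(J) = -J/7
H = 56111/7 (H = 8013 - ⅐*(-20) = 8013 + 20/7 = 56111/7 ≈ 8015.9)
q = 6084 (q = (14 + 64)² = 78² = 6084)
H - q = 56111/7 - 1*6084 = 56111/7 - 6084 = 13523/7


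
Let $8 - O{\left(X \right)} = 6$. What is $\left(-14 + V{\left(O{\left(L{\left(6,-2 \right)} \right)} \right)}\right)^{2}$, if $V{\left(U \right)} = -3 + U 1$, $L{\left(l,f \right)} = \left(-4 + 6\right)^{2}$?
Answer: $225$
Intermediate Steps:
$L{\left(l,f \right)} = 4$ ($L{\left(l,f \right)} = 2^{2} = 4$)
$O{\left(X \right)} = 2$ ($O{\left(X \right)} = 8 - 6 = 2$)
$V{\left(U \right)} = -3 + U$
$\left(-14 + V{\left(O{\left(L{\left(6,-2 \right)} \right)} \right)}\right)^{2} = \left(-14 + \left(-3 + 2\right)\right)^{2} = \left(-14 - 1\right)^{2} = \left(-15\right)^{2} = 225$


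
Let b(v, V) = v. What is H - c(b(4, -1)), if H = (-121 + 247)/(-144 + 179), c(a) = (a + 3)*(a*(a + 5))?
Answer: -1242/5 ≈ -248.40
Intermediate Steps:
c(a) = a*(3 + a)*(5 + a) (c(a) = (3 + a)*(a*(5 + a)) = a*(3 + a)*(5 + a))
H = 18/5 (H = 126/35 = 126*(1/35) = 18/5 ≈ 3.6000)
H - c(b(4, -1)) = 18/5 - 4*(15 + 4² + 8*4) = 18/5 - 4*(15 + 16 + 32) = 18/5 - 4*63 = 18/5 - 1*252 = 18/5 - 252 = -1242/5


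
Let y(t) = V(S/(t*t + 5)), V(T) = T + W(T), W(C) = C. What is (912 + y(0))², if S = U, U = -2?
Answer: 20757136/25 ≈ 8.3029e+5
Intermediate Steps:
S = -2
V(T) = 2*T (V(T) = T + T = 2*T)
y(t) = -4/(5 + t²) (y(t) = 2*(-2/(t*t + 5)) = 2*(-2/(t² + 5)) = 2*(-2/(5 + t²)) = -4/(5 + t²))
(912 + y(0))² = (912 - 4/(5 + 0²))² = (912 - 4/(5 + 0))² = (912 - 4/5)² = (912 - 4*⅕)² = (912 - ⅘)² = (4556/5)² = 20757136/25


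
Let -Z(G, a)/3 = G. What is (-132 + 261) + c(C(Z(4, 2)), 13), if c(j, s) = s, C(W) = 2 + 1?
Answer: 142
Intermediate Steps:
Z(G, a) = -3*G
C(W) = 3
(-132 + 261) + c(C(Z(4, 2)), 13) = (-132 + 261) + 13 = 129 + 13 = 142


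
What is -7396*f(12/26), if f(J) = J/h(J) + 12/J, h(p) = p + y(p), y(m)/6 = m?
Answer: -1353468/7 ≈ -1.9335e+5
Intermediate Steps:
y(m) = 6*m
h(p) = 7*p (h(p) = p + 6*p = 7*p)
f(J) = 1/7 + 12/J (f(J) = J/((7*J)) + 12/J = J*(1/(7*J)) + 12/J = 1/7 + 12/J)
-7396*f(12/26) = -7396*(84 + 12/26)/(7*(12/26)) = -7396*(84 + 12*(1/26))/(7*(12*(1/26))) = -7396*(84 + 6/13)/(7*6/13) = -7396*13*1098/(7*6*13) = -7396*183/7 = -1353468/7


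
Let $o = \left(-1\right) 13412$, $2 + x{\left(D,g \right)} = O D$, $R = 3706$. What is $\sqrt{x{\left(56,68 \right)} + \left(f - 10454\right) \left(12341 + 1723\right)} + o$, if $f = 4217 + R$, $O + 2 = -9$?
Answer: $-13412 + 3 i \sqrt{3955178} \approx -13412.0 + 5966.3 i$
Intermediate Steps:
$O = -11$ ($O = -2 - 9 = -11$)
$f = 7923$ ($f = 4217 + 3706 = 7923$)
$x{\left(D,g \right)} = -2 - 11 D$
$o = -13412$
$\sqrt{x{\left(56,68 \right)} + \left(f - 10454\right) \left(12341 + 1723\right)} + o = \sqrt{\left(-2 - 616\right) + \left(7923 - 10454\right) \left(12341 + 1723\right)} - 13412 = \sqrt{\left(-2 - 616\right) - 35595984} - 13412 = \sqrt{-618 - 35595984} - 13412 = \sqrt{-35596602} - 13412 = 3 i \sqrt{3955178} - 13412 = -13412 + 3 i \sqrt{3955178}$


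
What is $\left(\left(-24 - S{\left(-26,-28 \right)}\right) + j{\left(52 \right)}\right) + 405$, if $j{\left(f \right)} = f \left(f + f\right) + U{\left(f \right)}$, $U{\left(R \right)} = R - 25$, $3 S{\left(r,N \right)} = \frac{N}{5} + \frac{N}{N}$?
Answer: $\frac{87263}{15} \approx 5817.5$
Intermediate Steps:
$S{\left(r,N \right)} = \frac{1}{3} + \frac{N}{15}$ ($S{\left(r,N \right)} = \frac{\frac{N}{5} + \frac{N}{N}}{3} = \frac{N \frac{1}{5} + 1}{3} = \frac{\frac{N}{5} + 1}{3} = \frac{1 + \frac{N}{5}}{3} = \frac{1}{3} + \frac{N}{15}$)
$U{\left(R \right)} = -25 + R$ ($U{\left(R \right)} = R - 25 = -25 + R$)
$j{\left(f \right)} = -25 + f + 2 f^{2}$ ($j{\left(f \right)} = f \left(f + f\right) + \left(-25 + f\right) = f 2 f + \left(-25 + f\right) = 2 f^{2} + \left(-25 + f\right) = -25 + f + 2 f^{2}$)
$\left(\left(-24 - S{\left(-26,-28 \right)}\right) + j{\left(52 \right)}\right) + 405 = \left(\left(-24 - \left(\frac{1}{3} + \frac{1}{15} \left(-28\right)\right)\right) + \left(-25 + 52 + 2 \cdot 52^{2}\right)\right) + 405 = \left(\left(-24 - \left(\frac{1}{3} - \frac{28}{15}\right)\right) + \left(-25 + 52 + 2 \cdot 2704\right)\right) + 405 = \left(\left(-24 - - \frac{23}{15}\right) + \left(-25 + 52 + 5408\right)\right) + 405 = \left(\left(-24 + \frac{23}{15}\right) + 5435\right) + 405 = \left(- \frac{337}{15} + 5435\right) + 405 = \frac{81188}{15} + 405 = \frac{87263}{15}$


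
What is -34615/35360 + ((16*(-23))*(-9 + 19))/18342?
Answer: -76503313/64857312 ≈ -1.1796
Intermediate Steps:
-34615/35360 + ((16*(-23))*(-9 + 19))/18342 = -34615*1/35360 - 368*10*(1/18342) = -6923/7072 - 3680*1/18342 = -6923/7072 - 1840/9171 = -76503313/64857312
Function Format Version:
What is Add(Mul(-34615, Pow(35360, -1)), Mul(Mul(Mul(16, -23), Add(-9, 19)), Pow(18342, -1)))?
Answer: Rational(-76503313, 64857312) ≈ -1.1796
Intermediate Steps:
Add(Mul(-34615, Pow(35360, -1)), Mul(Mul(Mul(16, -23), Add(-9, 19)), Pow(18342, -1))) = Add(Mul(-34615, Rational(1, 35360)), Mul(Mul(-368, 10), Rational(1, 18342))) = Add(Rational(-6923, 7072), Mul(-3680, Rational(1, 18342))) = Add(Rational(-6923, 7072), Rational(-1840, 9171)) = Rational(-76503313, 64857312)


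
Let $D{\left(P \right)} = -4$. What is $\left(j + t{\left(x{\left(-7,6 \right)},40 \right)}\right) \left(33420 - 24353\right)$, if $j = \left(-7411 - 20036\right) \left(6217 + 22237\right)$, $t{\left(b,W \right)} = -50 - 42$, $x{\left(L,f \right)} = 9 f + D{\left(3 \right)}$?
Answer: $-7081118731010$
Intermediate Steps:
$x{\left(L,f \right)} = -4 + 9 f$ ($x{\left(L,f \right)} = 9 f - 4 = -4 + 9 f$)
$t{\left(b,W \right)} = -92$ ($t{\left(b,W \right)} = -50 - 42 = -92$)
$j = -780976938$ ($j = \left(-27447\right) 28454 = -780976938$)
$\left(j + t{\left(x{\left(-7,6 \right)},40 \right)}\right) \left(33420 - 24353\right) = \left(-780976938 - 92\right) \left(33420 - 24353\right) = \left(-780977030\right) 9067 = -7081118731010$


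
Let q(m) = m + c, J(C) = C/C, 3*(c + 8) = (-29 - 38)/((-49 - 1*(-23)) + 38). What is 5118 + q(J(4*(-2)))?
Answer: 183929/36 ≈ 5109.1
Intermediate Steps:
c = -355/36 (c = -8 + ((-29 - 38)/((-49 - 1*(-23)) + 38))/3 = -8 + (-67/((-49 + 23) + 38))/3 = -8 + (-67/(-26 + 38))/3 = -8 + (-67/12)/3 = -8 + (-67*1/12)/3 = -8 + (⅓)*(-67/12) = -8 - 67/36 = -355/36 ≈ -9.8611)
J(C) = 1
q(m) = -355/36 + m (q(m) = m - 355/36 = -355/36 + m)
5118 + q(J(4*(-2))) = 5118 + (-355/36 + 1) = 5118 - 319/36 = 183929/36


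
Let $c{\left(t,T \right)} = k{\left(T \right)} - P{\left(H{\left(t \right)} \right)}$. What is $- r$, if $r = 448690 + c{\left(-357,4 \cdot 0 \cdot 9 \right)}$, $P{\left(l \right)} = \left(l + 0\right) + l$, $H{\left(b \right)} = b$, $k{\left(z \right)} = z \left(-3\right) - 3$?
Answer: $-449401$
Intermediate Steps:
$k{\left(z \right)} = -3 - 3 z$ ($k{\left(z \right)} = - 3 z - 3 = -3 - 3 z$)
$P{\left(l \right)} = 2 l$ ($P{\left(l \right)} = l + l = 2 l$)
$c{\left(t,T \right)} = -3 - 3 T - 2 t$ ($c{\left(t,T \right)} = \left(-3 - 3 T\right) - 2 t = -3 - 3 T - 2 t$)
$r = 449401$ ($r = 448690 - \left(-711 + 3 \cdot 4 \cdot 0 \cdot 9\right) = 448690 - \left(-711 + 3 \cdot 0 \cdot 9\right) = 448690 - -711 = 448690 + \left(-3 + 0 + 714\right) = 448690 + 711 = 449401$)
$- r = \left(-1\right) 449401 = -449401$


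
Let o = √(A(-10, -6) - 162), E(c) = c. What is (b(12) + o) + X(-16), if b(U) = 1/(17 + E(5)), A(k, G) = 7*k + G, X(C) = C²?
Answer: 5633/22 + I*√238 ≈ 256.05 + 15.427*I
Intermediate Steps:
A(k, G) = G + 7*k
b(U) = 1/22 (b(U) = 1/(17 + 5) = 1/22)
o = I*√238 (o = √((-6 + 7*(-10)) - 162) = √((-6 - 70) - 162) = √(-76 - 162) = √(-238) = I*√238 ≈ 15.427*I)
(b(12) + o) + X(-16) = (1/22 + I*√238) + (-16)² = (1/22 + I*√238) + 256 = 5633/22 + I*√238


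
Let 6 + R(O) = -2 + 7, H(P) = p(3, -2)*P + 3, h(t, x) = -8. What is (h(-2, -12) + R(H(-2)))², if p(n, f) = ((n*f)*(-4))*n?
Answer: 81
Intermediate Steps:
p(n, f) = -4*f*n² (p(n, f) = ((f*n)*(-4))*n = (-4*f*n)*n = -4*f*n²)
H(P) = 3 + 72*P (H(P) = (-4*(-2)*3²)*P + 3 = (-4*(-2)*9)*P + 3 = 72*P + 3 = 3 + 72*P)
R(O) = -1 (R(O) = -6 + (-2 + 7) = -6 + 5 = -1)
(h(-2, -12) + R(H(-2)))² = (-8 - 1)² = (-9)² = 81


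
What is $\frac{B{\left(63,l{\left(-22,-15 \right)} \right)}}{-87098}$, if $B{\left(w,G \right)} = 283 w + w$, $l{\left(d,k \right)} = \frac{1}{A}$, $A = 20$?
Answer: $- \frac{8946}{43549} \approx -0.20542$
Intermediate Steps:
$l{\left(d,k \right)} = \frac{1}{20}$
$B{\left(w,G \right)} = 284 w$
$\frac{B{\left(63,l{\left(-22,-15 \right)} \right)}}{-87098} = \frac{284 \cdot 63}{-87098} = 17892 \left(- \frac{1}{87098}\right) = - \frac{8946}{43549}$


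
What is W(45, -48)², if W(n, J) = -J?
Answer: 2304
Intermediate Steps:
W(45, -48)² = (-1*(-48))² = 48² = 2304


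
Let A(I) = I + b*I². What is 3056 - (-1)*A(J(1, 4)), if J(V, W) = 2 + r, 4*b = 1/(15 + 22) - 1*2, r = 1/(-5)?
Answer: 11307947/3700 ≈ 3056.2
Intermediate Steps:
r = -⅕ ≈ -0.20000
b = -73/148 (b = (1/(15 + 22) - 1*2)/4 = (1/37 - 2)/4 = (¼)*(-73/37) = -73/148 ≈ -0.49324)
J(V, W) = 9/5 (J(V, W) = 2 - ⅕ = 9/5)
A(I) = I - 73*I²/148
3056 - (-1)*A(J(1, 4)) = 3056 - (-1)*(1/148)*(9/5)*(148 - 73*9/5) = 3056 - (-1)*(1/148)*(9/5)*(148 - 657/5) = 3056 - (-1)*(1/148)*(9/5)*(83/5) = 3056 - (-1)*747/3700 = 3056 - 1*(-747/3700) = 3056 + 747/3700 = 11307947/3700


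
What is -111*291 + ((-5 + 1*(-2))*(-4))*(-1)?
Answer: -32329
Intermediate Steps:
-111*291 + ((-5 + 1*(-2))*(-4))*(-1) = -32301 + ((-5 - 2)*(-4))*(-1) = -32301 - 7*(-4)*(-1) = -32301 + 28*(-1) = -32301 - 28 = -32329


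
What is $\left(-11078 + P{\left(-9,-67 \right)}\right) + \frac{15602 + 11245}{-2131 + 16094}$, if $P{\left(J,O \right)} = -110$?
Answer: $- \frac{156191197}{13963} \approx -11186.0$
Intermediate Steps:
$\left(-11078 + P{\left(-9,-67 \right)}\right) + \frac{15602 + 11245}{-2131 + 16094} = \left(-11078 - 110\right) + \frac{15602 + 11245}{-2131 + 16094} = -11188 + \frac{26847}{13963} = - \frac{156191197}{13963}$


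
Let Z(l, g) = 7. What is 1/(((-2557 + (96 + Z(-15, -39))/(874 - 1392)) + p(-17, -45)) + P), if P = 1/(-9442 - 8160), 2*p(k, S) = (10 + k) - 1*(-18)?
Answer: -4558918/11632986039 ≈ -0.00039190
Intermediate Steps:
p(k, S) = 14 + k/2 (p(k, S) = ((10 + k) - 1*(-18))/2 = ((10 + k) + 18)/2 = (28 + k)/2 = 14 + k/2)
P = -1/17602 (P = 1/(-17602) = -1/17602 ≈ -5.6812e-5)
1/(((-2557 + (96 + Z(-15, -39))/(874 - 1392)) + p(-17, -45)) + P) = 1/(((-2557 + (96 + 7)/(874 - 1392)) + (14 + (½)*(-17))) - 1/17602) = 1/(((-2557 + 103/(-518)) + (14 - 17/2)) - 1/17602) = 1/(((-2557 + 103*(-1/518)) + 11/2) - 1/17602) = 1/(((-2557 - 103/518) + 11/2) - 1/17602) = 1/((-1324629/518 + 11/2) - 1/17602) = 1/(-660890/259 - 1/17602) = 1/(-11632986039/4558918) = -4558918/11632986039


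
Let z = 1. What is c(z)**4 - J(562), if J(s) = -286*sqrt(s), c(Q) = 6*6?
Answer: 1679616 + 286*sqrt(562) ≈ 1.6864e+6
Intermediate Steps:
c(Q) = 36
c(z)**4 - J(562) = 36**4 - (-286)*sqrt(562) = 1679616 + 286*sqrt(562)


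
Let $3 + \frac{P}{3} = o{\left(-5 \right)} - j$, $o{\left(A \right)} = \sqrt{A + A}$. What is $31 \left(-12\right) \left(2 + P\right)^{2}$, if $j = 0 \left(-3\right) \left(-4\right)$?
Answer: $15252 + 15624 i \sqrt{10} \approx 15252.0 + 49407.0 i$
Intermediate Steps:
$o{\left(A \right)} = \sqrt{2} \sqrt{A}$ ($o{\left(A \right)} = \sqrt{2 A} = \sqrt{2} \sqrt{A}$)
$j = 0$ ($j = 0 \left(-4\right) = 0$)
$P = -9 + 3 i \sqrt{10}$ ($P = -9 + 3 \left(\sqrt{2} \sqrt{-5} - 0\right) = -9 + 3 \left(\sqrt{2} i \sqrt{5} + 0\right) = -9 + 3 \left(i \sqrt{10} + 0\right) = -9 + 3 i \sqrt{10} \approx -9.0 + 9.4868 i$)
$31 \left(-12\right) \left(2 + P\right)^{2} = 31 \left(-12\right) \left(2 - \left(9 - 3 i \sqrt{10}\right)\right)^{2} = - 372 \left(-7 + 3 i \sqrt{10}\right)^{2}$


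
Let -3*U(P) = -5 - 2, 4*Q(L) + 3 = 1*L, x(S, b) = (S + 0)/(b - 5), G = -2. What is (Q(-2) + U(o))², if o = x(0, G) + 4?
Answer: 169/144 ≈ 1.1736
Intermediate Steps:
x(S, b) = S/(-5 + b)
Q(L) = -¾ + L/4 (Q(L) = -¾ + (1*L)/4 = -¾ + L/4)
o = 4 (o = 0/(-5 - 2) + 4 = 0/(-7) + 4 = 0*(-⅐) + 4 = 0 + 4 = 4)
U(P) = 7/3 (U(P) = -(-5 - 2)/3 = -⅓*(-7) = 7/3)
(Q(-2) + U(o))² = ((-¾ + (¼)*(-2)) + 7/3)² = ((-¾ - ½) + 7/3)² = (-5/4 + 7/3)² = (13/12)² = 169/144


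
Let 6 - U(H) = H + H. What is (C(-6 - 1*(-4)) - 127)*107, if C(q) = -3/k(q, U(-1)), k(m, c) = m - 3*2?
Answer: -108391/8 ≈ -13549.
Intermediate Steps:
U(H) = 6 - 2*H (U(H) = 6 - (H + H) = 6 - 2*H)
k(m, c) = -6 + m (k(m, c) = m - 6 = -6 + m)
C(q) = -3/(-6 + q)
(C(-6 - 1*(-4)) - 127)*107 = (-3/(-6 + (-6 - 1*(-4))) - 127)*107 = (-3/(-6 + (-6 + 4)) - 127)*107 = (-3/(-6 - 2) - 127)*107 = (-3/(-8) - 127)*107 = (-3*(-⅛) - 127)*107 = (3/8 - 127)*107 = -1013/8*107 = -108391/8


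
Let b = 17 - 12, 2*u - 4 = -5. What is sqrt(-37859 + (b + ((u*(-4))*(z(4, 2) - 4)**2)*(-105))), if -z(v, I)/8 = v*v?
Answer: 3*I*sqrt(410766) ≈ 1922.7*I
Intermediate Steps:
u = -1/2 (u = 2 + (1/2)*(-5) = 2 - 5/2 = -1/2 ≈ -0.50000)
b = 5
z(v, I) = -8*v**2 (z(v, I) = -8*v*v = -8*v**2)
sqrt(-37859 + (b + ((u*(-4))*(z(4, 2) - 4)**2)*(-105))) = sqrt(-37859 + (5 + ((-1/2*(-4))*(-8*4**2 - 4)**2)*(-105))) = sqrt(-37859 + (5 + (2*(-8*16 - 4)**2)*(-105))) = sqrt(-37859 + (5 + (2*(-128 - 4)**2)*(-105))) = sqrt(-37859 + (5 + (2*(-132)**2)*(-105))) = sqrt(-37859 + (5 + (2*17424)*(-105))) = sqrt(-37859 + (5 + 34848*(-105))) = sqrt(-37859 + (5 - 3659040)) = sqrt(-37859 - 3659035) = sqrt(-3696894) = 3*I*sqrt(410766)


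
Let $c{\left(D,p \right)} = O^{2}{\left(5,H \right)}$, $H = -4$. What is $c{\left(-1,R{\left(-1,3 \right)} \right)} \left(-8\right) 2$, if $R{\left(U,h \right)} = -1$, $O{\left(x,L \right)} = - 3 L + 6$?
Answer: $-5184$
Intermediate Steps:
$O{\left(x,L \right)} = 6 - 3 L$
$c{\left(D,p \right)} = 324$ ($c{\left(D,p \right)} = \left(6 - -12\right)^{2} = \left(6 + 12\right)^{2} = 18^{2} = 324$)
$c{\left(-1,R{\left(-1,3 \right)} \right)} \left(-8\right) 2 = 324 \left(-8\right) 2 = \left(-2592\right) 2 = -5184$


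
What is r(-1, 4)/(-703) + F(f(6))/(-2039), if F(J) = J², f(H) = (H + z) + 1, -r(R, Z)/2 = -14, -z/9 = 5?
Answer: -1072224/1433417 ≈ -0.74802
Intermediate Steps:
z = -45 (z = -9*5 = -45)
r(R, Z) = 28 (r(R, Z) = -2*(-14) = 28)
f(H) = -44 + H (f(H) = (H - 45) + 1 = (-45 + H) + 1 = -44 + H)
r(-1, 4)/(-703) + F(f(6))/(-2039) = 28/(-703) + (-44 + 6)²/(-2039) = 28*(-1/703) + (-38)²*(-1/2039) = -28/703 + 1444*(-1/2039) = -28/703 - 1444/2039 = -1072224/1433417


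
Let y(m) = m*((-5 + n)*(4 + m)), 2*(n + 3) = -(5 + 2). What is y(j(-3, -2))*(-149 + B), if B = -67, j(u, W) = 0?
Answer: 0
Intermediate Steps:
n = -13/2 (n = -3 + (-(5 + 2))/2 = -3 + (-1*7)/2 = -3 + (½)*(-7) = -3 - 7/2 = -13/2 ≈ -6.5000)
y(m) = m*(-46 - 23*m/2) (y(m) = m*((-5 - 13/2)*(4 + m)) = m*(-23*(4 + m)/2) = m*(-46 - 23*m/2))
y(j(-3, -2))*(-149 + B) = (-23/2*0*(4 + 0))*(-149 - 67) = -23/2*0*4*(-216) = 0*(-216) = 0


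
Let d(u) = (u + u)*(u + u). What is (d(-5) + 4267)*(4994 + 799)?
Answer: 25298031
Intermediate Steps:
d(u) = 4*u² (d(u) = (2*u)*(2*u) = 4*u²)
(d(-5) + 4267)*(4994 + 799) = (4*(-5)² + 4267)*(4994 + 799) = (4*25 + 4267)*5793 = (100 + 4267)*5793 = 4367*5793 = 25298031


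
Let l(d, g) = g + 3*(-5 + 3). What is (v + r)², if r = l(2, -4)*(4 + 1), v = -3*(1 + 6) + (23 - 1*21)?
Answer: 4761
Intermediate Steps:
l(d, g) = -6 + g (l(d, g) = g + 3*(-2) = g - 6 = -6 + g)
v = -19 (v = -3*7 + (23 - 21) = -21 + 2 = -19)
r = -50 (r = (-6 - 4)*(4 + 1) = -10*5 = -50)
(v + r)² = (-19 - 50)² = (-69)² = 4761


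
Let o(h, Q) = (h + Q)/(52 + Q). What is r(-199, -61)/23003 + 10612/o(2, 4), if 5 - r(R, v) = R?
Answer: 6835020020/69009 ≈ 99045.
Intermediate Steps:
o(h, Q) = (Q + h)/(52 + Q)
r(R, v) = 5 - R
r(-199, -61)/23003 + 10612/o(2, 4) = (5 - 1*(-199))/23003 + 10612/(((4 + 2)/(52 + 4))) = (5 + 199)*(1/23003) + 10612/((6/56)) = 204*(1/23003) + 10612/(((1/56)*6)) = 204/23003 + 10612/(3/28) = 204/23003 + 10612*(28/3) = 204/23003 + 297136/3 = 6835020020/69009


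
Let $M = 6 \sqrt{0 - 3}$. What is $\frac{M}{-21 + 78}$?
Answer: $\frac{2 i \sqrt{3}}{19} \approx 0.18232 i$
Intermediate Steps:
$M = 6 i \sqrt{3}$ ($M = 6 \sqrt{-3} = 6 i \sqrt{3} \approx 10.392 i$)
$\frac{M}{-21 + 78} = \frac{6 i \sqrt{3}}{-21 + 78} = \frac{6 i \sqrt{3}}{57} = 6 i \sqrt{3} \cdot \frac{1}{57} = \frac{2 i \sqrt{3}}{19}$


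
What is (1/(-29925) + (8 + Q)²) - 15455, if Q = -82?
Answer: -298621576/29925 ≈ -9979.0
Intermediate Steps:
(1/(-29925) + (8 + Q)²) - 15455 = (1/(-29925) + (8 - 82)²) - 15455 = (-1/29925 + (-74)²) - 15455 = (-1/29925 + 5476) - 15455 = 163869299/29925 - 15455 = -298621576/29925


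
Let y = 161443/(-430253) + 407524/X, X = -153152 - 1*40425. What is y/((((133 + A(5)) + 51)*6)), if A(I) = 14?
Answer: -206590075183/98945056957428 ≈ -0.0020879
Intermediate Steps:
X = -193577 (X = -153152 - 40425 = -193577)
y = -206590075183/83287084981 (y = 161443/(-430253) + 407524/(-193577) = 161443*(-1/430253) + 407524*(-1/193577) = -161443/430253 - 407524/193577 = -206590075183/83287084981 ≈ -2.4805)
y/((((133 + A(5)) + 51)*6)) = -206590075183*1/(6*((133 + 14) + 51))/83287084981 = -206590075183*1/(6*(147 + 51))/83287084981 = -206590075183/(83287084981*(198*6)) = -206590075183/83287084981/1188 = -206590075183/83287084981*1/1188 = -206590075183/98945056957428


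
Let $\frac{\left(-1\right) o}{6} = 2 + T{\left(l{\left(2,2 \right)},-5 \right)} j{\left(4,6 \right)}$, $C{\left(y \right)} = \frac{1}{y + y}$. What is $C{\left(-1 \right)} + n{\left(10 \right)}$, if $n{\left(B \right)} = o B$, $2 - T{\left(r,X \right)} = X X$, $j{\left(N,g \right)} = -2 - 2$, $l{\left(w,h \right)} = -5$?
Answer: $- \frac{11281}{2} \approx -5640.5$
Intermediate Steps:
$j{\left(N,g \right)} = -4$
$T{\left(r,X \right)} = 2 - X^{2}$ ($T{\left(r,X \right)} = 2 - X X = 2 - X^{2}$)
$C{\left(y \right)} = \frac{1}{2 y}$
$o = -564$ ($o = - 6 \left(2 + \left(2 - \left(-5\right)^{2}\right) \left(-4\right)\right) = - 6 \left(2 + \left(2 - 25\right) \left(-4\right)\right) = - 6 \left(2 - -92\right) = - 6 \left(2 + 92\right) = \left(-6\right) 94 = -564$)
$n{\left(B \right)} = - 564 B$
$C{\left(-1 \right)} + n{\left(10 \right)} = \frac{1}{2 \left(-1\right)} - 5640 = \frac{1}{2} \left(-1\right) - 5640 = - \frac{1}{2} - 5640 = - \frac{11281}{2}$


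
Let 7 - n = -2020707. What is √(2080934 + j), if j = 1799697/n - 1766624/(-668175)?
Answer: √151743179796588771143953830258/270038115390 ≈ 1442.5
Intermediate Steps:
n = 2020714 (n = 7 - 1*(-2020707) = 7 + 2020707 = 2020714)
j = 4772354392511/1350190576950 (j = 1799697/2020714 - 1766624/(-668175) = 1799697*(1/2020714) - 1766624*(-1/668175) = 1799697/2020714 + 1766624/668175 = 4772354392511/1350190576950 ≈ 3.5346)
√(2080934 + j) = √(2080934 + 4772354392511/1350190576950) = √(2809662250409263811/1350190576950) = √151743179796588771143953830258/270038115390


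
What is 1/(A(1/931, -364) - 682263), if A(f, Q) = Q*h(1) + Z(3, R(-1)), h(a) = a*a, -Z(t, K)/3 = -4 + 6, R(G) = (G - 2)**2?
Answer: -1/682633 ≈ -1.4649e-6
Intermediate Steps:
R(G) = (-2 + G)**2
Z(t, K) = -6 (Z(t, K) = -3*(-4 + 6) = -3*2 = -6)
h(a) = a**2
A(f, Q) = -6 + Q (A(f, Q) = Q*1**2 - 6 = Q*1 - 6 = Q - 6 = -6 + Q)
1/(A(1/931, -364) - 682263) = 1/((-6 - 364) - 682263) = 1/(-370 - 682263) = 1/(-682633) = -1/682633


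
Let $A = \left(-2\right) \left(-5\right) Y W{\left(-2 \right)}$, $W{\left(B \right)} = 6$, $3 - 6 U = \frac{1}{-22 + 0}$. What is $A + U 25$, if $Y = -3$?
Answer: $- \frac{22085}{132} \approx -167.31$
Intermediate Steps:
$U = \frac{67}{132}$ ($U = \frac{1}{2} - \frac{1}{6 \left(-22 + 0\right)} = \frac{1}{2} - \frac{1}{6 \left(-22\right)} = \frac{1}{2} - - \frac{1}{132} = \frac{1}{2} + \frac{1}{132} = \frac{67}{132} \approx 0.50758$)
$A = -180$ ($A = \left(-2\right) \left(-5\right) \left(-3\right) 6 = 10 \left(-3\right) 6 = \left(-30\right) 6 = -180$)
$A + U 25 = -180 + \frac{67}{132} \cdot 25 = -180 + \frac{1675}{132} = - \frac{22085}{132}$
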